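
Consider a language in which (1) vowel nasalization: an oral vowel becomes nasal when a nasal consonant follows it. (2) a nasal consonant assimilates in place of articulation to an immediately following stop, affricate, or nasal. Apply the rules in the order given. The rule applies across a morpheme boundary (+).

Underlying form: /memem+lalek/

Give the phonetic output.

Rule 1: /e/ before nasal /m/ → [ẽ]
Rule 1: /e/ before nasal /m/ → [ẽ]
After rule 1: mẽmẽm+lalek
Rule 2: no segment meets the rule's conditions; no change.

[mẽmẽm+lalek]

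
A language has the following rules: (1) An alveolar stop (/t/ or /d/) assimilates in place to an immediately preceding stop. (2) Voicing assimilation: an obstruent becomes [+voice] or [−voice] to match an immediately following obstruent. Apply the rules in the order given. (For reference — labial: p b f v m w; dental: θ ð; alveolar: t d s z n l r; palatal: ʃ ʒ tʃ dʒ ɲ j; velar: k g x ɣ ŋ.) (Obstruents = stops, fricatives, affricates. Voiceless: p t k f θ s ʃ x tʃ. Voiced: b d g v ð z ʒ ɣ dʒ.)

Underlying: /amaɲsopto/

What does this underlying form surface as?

[amaɲsoppo]

Rule 1: /t/ after /p/ (labial) → [p]
After rule 1: amaɲsoppo
Rule 2: no segment meets the rule's conditions; no change.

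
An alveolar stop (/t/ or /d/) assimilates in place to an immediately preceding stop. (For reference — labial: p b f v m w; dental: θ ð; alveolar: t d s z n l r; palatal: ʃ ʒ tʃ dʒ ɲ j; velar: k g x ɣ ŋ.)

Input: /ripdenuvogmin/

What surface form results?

[ripbenuvogmin]

/d/ after /p/ (labial) → [b]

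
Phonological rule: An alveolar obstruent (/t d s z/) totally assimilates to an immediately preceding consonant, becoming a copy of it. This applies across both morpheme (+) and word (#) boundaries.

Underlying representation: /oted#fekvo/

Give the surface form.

no segment meets the rule's conditions; no change.

[oted#fekvo]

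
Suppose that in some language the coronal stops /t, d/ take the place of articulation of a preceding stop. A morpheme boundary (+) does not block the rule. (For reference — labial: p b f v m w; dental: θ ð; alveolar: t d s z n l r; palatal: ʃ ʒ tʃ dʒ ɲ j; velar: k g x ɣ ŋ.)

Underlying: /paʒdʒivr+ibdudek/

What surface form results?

[paʒdʒivr+ibbudek]

/d/ after /b/ (labial) → [b]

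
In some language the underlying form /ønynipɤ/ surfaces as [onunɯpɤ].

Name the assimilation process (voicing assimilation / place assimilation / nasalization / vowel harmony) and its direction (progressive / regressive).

/ø/→[o] /y/→[u] /i/→[ɯ].
Vowels agree with the last vowel, so the harmony is regressive.

vowel harmony, regressive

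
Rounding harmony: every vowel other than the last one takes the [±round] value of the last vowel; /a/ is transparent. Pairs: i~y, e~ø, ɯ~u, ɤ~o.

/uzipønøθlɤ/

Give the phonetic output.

[ɯzipeneθlɤ]

/u/ harmonizes with /ɤ/ ([-round]) → [ɯ]
/ø/ harmonizes with /ɤ/ ([-round]) → [e]
/ø/ harmonizes with /ɤ/ ([-round]) → [e]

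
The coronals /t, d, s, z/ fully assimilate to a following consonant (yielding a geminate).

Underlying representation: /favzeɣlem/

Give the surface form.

[favzeɣlem]

no segment meets the rule's conditions; no change.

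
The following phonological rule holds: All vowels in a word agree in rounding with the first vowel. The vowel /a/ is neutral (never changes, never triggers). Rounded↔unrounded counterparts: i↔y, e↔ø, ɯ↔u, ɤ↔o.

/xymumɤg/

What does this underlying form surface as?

/ɤ/ harmonizes with /y/ ([+round]) → [o]

[xymumog]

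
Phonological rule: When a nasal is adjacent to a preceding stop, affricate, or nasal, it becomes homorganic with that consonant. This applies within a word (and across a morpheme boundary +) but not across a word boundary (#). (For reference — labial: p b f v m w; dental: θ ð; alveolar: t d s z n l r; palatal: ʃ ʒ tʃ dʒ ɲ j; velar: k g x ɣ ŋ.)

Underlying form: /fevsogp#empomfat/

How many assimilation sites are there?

0

No segment meets the rule's conditions.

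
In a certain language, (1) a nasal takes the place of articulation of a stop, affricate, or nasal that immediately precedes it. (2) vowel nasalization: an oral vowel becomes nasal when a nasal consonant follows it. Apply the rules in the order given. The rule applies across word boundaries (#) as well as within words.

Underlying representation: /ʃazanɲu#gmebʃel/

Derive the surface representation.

[ʃazãnnu#gŋebʃel]

Rule 1: /ɲ/ after /n/ (alveolar) → [n]
Rule 1: /m/ after /g/ (velar) → [ŋ]
After rule 1: ʃazannu#gŋebʃel
Rule 2: /a/ before nasal /n/ → [ã]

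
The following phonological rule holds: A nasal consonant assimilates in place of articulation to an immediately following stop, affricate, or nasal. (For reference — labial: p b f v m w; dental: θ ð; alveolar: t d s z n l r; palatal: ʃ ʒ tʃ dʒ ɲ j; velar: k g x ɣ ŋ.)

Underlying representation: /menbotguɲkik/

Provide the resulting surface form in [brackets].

/n/ before /b/ (labial) → [m]
/ɲ/ before /k/ (velar) → [ŋ]

[membotguŋkik]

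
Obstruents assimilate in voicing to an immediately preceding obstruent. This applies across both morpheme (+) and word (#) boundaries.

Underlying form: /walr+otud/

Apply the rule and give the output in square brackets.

[walr+otud]

no segment meets the rule's conditions; no change.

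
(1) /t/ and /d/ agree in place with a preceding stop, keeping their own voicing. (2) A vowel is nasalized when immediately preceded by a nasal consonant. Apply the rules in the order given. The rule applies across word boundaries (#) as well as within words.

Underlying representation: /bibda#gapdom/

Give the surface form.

Rule 1: /d/ after /b/ (labial) → [b]
Rule 1: /d/ after /p/ (labial) → [b]
After rule 1: bibba#gapbom
Rule 2: no segment meets the rule's conditions; no change.

[bibba#gapbom]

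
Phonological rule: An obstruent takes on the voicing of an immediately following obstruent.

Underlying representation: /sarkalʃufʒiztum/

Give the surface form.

[sarkalʃuvʒistum]

/f/ before /ʒ/ (voiced) → [v]
/z/ before /t/ (voiceless) → [s]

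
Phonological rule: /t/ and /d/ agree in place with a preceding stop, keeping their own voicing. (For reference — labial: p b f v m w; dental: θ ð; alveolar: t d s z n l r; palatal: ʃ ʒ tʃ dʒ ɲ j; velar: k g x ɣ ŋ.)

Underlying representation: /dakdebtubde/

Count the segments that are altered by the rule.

/d/ after /k/ (velar) → [g]
/t/ after /b/ (labial) → [p]
/d/ after /b/ (labial) → [b]
3 segments change.

3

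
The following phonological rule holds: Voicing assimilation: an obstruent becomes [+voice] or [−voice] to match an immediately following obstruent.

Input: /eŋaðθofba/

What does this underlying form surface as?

[eŋaθθovba]

/ð/ before /θ/ (voiceless) → [θ]
/f/ before /b/ (voiced) → [v]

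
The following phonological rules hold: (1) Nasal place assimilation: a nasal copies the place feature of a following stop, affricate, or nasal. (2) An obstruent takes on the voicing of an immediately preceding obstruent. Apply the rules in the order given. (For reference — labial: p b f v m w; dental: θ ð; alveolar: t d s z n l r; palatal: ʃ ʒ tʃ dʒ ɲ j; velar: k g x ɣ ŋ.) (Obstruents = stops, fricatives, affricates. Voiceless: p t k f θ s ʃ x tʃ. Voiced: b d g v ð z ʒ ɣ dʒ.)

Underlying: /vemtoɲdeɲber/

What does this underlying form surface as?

[ventondember]

Rule 1: /m/ before /t/ (alveolar) → [n]
Rule 1: /ɲ/ before /d/ (alveolar) → [n]
Rule 1: /ɲ/ before /b/ (labial) → [m]
After rule 1: ventondember
Rule 2: no segment meets the rule's conditions; no change.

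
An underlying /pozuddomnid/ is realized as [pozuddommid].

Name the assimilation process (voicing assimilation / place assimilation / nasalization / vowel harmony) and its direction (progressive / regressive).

/n/→[m].
Each target copies a feature from the preceding segment, so the direction is progressive.

place assimilation, progressive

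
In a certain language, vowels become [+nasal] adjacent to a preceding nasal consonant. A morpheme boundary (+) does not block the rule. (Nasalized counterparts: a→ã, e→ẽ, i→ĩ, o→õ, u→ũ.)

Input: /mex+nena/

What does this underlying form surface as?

/e/ after nasal /m/ → [ẽ]
/e/ after nasal /n/ → [ẽ]
/a/ after nasal /n/ → [ã]

[mẽx+nẽnã]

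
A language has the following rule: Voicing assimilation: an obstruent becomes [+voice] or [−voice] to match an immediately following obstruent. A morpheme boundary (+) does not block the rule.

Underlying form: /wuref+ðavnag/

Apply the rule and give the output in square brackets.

/f/ before /ð/ (voiced) → [v]

[wurev+ðavnag]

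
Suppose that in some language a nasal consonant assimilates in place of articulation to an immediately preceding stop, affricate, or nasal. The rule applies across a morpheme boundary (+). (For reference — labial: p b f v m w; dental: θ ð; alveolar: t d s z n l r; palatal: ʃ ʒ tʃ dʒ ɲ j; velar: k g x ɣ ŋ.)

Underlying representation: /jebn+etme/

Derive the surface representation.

[jebm+etne]

/n/ after /b/ (labial) → [m]
/m/ after /t/ (alveolar) → [n]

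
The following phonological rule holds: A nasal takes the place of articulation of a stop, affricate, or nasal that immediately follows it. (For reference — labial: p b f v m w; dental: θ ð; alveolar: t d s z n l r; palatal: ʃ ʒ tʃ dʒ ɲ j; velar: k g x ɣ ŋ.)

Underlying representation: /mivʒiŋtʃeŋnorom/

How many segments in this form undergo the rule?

2

/ŋ/ before /tʃ/ (palatal) → [ɲ]
/ŋ/ before /n/ (alveolar) → [n]
2 segments change.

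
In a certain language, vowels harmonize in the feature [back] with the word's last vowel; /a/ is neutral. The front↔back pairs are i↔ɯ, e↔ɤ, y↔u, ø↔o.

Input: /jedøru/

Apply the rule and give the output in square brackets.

/e/ harmonizes with /u/ ([+back]) → [ɤ]
/ø/ harmonizes with /u/ ([+back]) → [o]

[jɤdoru]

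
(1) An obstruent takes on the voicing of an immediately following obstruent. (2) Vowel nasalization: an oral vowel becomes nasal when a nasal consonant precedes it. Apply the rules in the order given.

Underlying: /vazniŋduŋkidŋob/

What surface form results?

Rule 1: no segment meets the rule's conditions; no change.
After rule 1: vazniŋduŋkidŋob
Rule 2: /i/ after nasal /n/ → [ĩ]
Rule 2: /o/ after nasal /ŋ/ → [õ]

[vaznĩŋduŋkidŋõb]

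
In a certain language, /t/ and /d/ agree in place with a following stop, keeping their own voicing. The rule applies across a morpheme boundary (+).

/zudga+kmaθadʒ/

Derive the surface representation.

[zugga+kmaθadʒ]

/d/ before /g/ (velar) → [g]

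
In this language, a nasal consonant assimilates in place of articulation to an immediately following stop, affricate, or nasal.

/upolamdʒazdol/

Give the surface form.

[upolaɲdʒazdol]

/m/ before /dʒ/ (palatal) → [ɲ]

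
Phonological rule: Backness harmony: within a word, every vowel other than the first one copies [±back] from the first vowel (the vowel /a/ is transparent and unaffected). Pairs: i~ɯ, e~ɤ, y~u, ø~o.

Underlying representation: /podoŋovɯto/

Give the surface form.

no segment meets the rule's conditions; no change.

[podoŋovɯto]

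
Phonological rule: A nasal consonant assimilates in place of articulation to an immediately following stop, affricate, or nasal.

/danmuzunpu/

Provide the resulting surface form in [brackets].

/n/ before /m/ (labial) → [m]
/n/ before /p/ (labial) → [m]

[dammuzumpu]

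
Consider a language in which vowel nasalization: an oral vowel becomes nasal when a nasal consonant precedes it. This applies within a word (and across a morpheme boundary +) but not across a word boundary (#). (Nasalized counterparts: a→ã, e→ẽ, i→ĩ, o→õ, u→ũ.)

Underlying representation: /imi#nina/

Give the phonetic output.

/i/ after nasal /m/ → [ĩ]
/i/ after nasal /n/ → [ĩ]
/a/ after nasal /n/ → [ã]

[imĩ#nĩnã]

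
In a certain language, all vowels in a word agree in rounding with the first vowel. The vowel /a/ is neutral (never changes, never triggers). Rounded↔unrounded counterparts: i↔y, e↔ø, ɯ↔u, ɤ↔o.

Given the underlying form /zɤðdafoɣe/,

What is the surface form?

/o/ harmonizes with /ɤ/ ([-round]) → [ɤ]

[zɤðdafɤɣe]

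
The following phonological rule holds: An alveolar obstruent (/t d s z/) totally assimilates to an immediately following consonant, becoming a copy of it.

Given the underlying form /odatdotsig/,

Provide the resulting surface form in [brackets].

[odaddossig]

/t/ before /d/ → [d] (total assimilation)
/t/ before /s/ → [s] (total assimilation)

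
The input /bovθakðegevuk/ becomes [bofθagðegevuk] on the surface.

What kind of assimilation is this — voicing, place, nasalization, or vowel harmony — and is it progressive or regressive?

voicing assimilation, regressive

/v/→[f] /k/→[g].
Each target copies a feature from the following segment, so the direction is regressive.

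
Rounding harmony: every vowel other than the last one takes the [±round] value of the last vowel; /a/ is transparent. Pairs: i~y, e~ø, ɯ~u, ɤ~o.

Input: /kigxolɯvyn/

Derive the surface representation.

[kygxoluvyn]

/i/ harmonizes with /y/ ([+round]) → [y]
/ɯ/ harmonizes with /y/ ([+round]) → [u]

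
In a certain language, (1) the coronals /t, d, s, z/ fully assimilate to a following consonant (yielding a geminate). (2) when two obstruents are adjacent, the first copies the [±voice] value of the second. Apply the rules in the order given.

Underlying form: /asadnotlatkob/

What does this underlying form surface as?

[asannollakkob]

Rule 1: /d/ before /n/ → [n] (total assimilation)
Rule 1: /t/ before /l/ → [l] (total assimilation)
Rule 1: /t/ before /k/ → [k] (total assimilation)
After rule 1: asannollakkob
Rule 2: no segment meets the rule's conditions; no change.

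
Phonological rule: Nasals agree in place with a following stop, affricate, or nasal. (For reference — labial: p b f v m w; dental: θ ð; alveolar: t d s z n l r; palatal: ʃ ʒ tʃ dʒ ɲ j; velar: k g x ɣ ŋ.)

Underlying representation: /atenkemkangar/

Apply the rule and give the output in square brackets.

/n/ before /k/ (velar) → [ŋ]
/m/ before /k/ (velar) → [ŋ]
/n/ before /g/ (velar) → [ŋ]

[ateŋkeŋkaŋgar]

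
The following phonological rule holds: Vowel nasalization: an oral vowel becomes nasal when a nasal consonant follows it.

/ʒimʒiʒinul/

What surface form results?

/i/ before nasal /m/ → [ĩ]
/i/ before nasal /n/ → [ĩ]

[ʒĩmʒiʒĩnul]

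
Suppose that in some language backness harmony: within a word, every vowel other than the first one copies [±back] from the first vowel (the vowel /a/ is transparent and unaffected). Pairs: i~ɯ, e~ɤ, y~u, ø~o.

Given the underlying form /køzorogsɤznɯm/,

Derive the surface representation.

[køzørøgseznim]

/o/ harmonizes with /ø/ ([-back]) → [ø]
/o/ harmonizes with /ø/ ([-back]) → [ø]
/ɤ/ harmonizes with /ø/ ([-back]) → [e]
/ɯ/ harmonizes with /ø/ ([-back]) → [i]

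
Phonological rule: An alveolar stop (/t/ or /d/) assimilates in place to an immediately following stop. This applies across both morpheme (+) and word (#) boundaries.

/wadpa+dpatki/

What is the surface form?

/d/ before /p/ (labial) → [b]
/d/ before /p/ (labial) → [b]
/t/ before /k/ (velar) → [k]

[wabpa+bpakki]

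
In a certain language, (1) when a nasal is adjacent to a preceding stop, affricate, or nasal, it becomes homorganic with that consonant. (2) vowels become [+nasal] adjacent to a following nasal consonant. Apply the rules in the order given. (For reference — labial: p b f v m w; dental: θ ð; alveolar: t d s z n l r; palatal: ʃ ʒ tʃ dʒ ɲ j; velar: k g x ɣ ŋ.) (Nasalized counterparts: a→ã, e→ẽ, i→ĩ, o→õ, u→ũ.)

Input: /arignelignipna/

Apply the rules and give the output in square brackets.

Rule 1: /n/ after /g/ (velar) → [ŋ]
Rule 1: /n/ after /g/ (velar) → [ŋ]
Rule 1: /n/ after /p/ (labial) → [m]
After rule 1: arigŋeligŋipma
Rule 2: no segment meets the rule's conditions; no change.

[arigŋeligŋipma]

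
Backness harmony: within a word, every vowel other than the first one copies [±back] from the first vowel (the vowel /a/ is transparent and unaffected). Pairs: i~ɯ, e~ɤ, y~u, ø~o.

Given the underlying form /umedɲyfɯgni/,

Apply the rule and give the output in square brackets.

/e/ harmonizes with /u/ ([+back]) → [ɤ]
/y/ harmonizes with /u/ ([+back]) → [u]
/i/ harmonizes with /u/ ([+back]) → [ɯ]

[umɤdɲufɯgnɯ]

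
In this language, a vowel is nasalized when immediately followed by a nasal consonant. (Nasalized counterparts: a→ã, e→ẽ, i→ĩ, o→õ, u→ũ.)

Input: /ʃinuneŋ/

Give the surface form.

/i/ before nasal /n/ → [ĩ]
/u/ before nasal /n/ → [ũ]
/e/ before nasal /ŋ/ → [ẽ]

[ʃĩnũnẽŋ]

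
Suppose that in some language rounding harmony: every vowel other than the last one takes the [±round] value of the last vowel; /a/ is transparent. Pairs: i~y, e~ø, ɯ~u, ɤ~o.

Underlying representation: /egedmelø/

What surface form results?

/e/ harmonizes with /ø/ ([+round]) → [ø]
/e/ harmonizes with /ø/ ([+round]) → [ø]
/e/ harmonizes with /ø/ ([+round]) → [ø]

[øgødmølø]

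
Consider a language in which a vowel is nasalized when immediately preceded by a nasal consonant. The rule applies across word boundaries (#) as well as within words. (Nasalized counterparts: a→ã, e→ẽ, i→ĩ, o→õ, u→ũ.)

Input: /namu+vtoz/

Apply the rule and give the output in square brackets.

/a/ after nasal /n/ → [ã]
/u/ after nasal /m/ → [ũ]

[nãmũ+vtoz]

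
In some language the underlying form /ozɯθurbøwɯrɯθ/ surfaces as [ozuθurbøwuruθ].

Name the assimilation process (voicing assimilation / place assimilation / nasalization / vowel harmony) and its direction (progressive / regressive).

/ɯ/→[u] /ɯ/→[u] /ɯ/→[u].
Vowels agree with the first vowel, so the harmony is progressive.

vowel harmony, progressive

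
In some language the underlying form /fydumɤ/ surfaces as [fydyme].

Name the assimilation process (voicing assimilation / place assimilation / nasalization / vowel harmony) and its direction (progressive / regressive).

vowel harmony, progressive

/u/→[y] /ɤ/→[e].
Vowels agree with the first vowel, so the harmony is progressive.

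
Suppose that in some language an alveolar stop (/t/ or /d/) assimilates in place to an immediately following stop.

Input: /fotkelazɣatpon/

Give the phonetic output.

/t/ before /k/ (velar) → [k]
/t/ before /p/ (labial) → [p]

[fokkelazɣappon]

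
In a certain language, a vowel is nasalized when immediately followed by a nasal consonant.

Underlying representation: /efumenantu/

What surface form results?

/u/ before nasal /m/ → [ũ]
/e/ before nasal /n/ → [ẽ]
/a/ before nasal /n/ → [ã]

[efũmẽnãntu]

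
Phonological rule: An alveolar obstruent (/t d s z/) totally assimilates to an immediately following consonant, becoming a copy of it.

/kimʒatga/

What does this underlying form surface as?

[kimʒagga]

/t/ before /g/ → [g] (total assimilation)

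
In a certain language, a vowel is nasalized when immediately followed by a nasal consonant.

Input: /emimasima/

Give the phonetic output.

/e/ before nasal /m/ → [ẽ]
/i/ before nasal /m/ → [ĩ]
/i/ before nasal /m/ → [ĩ]

[ẽmĩmasĩma]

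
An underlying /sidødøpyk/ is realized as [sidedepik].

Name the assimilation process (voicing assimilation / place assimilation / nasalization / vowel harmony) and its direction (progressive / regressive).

vowel harmony, progressive

/ø/→[e] /ø/→[e] /y/→[i].
Vowels agree with the first vowel, so the harmony is progressive.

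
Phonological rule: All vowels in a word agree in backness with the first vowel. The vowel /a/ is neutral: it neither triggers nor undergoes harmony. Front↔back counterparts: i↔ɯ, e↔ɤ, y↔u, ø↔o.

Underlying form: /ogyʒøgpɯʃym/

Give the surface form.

[oguʒogpɯʃum]

/y/ harmonizes with /o/ ([+back]) → [u]
/ø/ harmonizes with /o/ ([+back]) → [o]
/y/ harmonizes with /o/ ([+back]) → [u]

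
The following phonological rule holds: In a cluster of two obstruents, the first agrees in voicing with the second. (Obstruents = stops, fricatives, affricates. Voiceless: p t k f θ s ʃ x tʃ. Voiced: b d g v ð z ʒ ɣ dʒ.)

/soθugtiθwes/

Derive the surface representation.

[soθuktiθwes]

/g/ before /t/ (voiceless) → [k]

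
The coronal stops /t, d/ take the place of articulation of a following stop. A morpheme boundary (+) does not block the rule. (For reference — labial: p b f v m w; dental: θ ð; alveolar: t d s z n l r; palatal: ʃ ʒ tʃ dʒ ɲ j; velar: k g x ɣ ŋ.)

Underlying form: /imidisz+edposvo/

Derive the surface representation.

[imidisz+ebposvo]

/d/ before /p/ (labial) → [b]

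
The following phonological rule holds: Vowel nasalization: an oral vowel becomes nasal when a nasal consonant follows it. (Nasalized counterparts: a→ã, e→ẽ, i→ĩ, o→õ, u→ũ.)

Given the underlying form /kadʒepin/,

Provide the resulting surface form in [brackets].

/i/ before nasal /n/ → [ĩ]

[kadʒepĩn]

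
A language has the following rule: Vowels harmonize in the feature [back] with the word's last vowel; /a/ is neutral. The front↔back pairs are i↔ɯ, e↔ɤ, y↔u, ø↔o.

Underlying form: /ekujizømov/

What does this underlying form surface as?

[ɤkujɯzomov]

/e/ harmonizes with /o/ ([+back]) → [ɤ]
/i/ harmonizes with /o/ ([+back]) → [ɯ]
/ø/ harmonizes with /o/ ([+back]) → [o]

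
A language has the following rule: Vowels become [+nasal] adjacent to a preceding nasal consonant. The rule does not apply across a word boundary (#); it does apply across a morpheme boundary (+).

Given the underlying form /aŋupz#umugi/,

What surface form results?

[aŋũpz#umũgi]

/u/ after nasal /ŋ/ → [ũ]
/u/ after nasal /m/ → [ũ]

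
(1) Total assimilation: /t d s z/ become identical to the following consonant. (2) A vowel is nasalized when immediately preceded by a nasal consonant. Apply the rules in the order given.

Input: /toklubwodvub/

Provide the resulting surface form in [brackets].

Rule 1: /d/ before /v/ → [v] (total assimilation)
After rule 1: toklubwovvub
Rule 2: no segment meets the rule's conditions; no change.

[toklubwovvub]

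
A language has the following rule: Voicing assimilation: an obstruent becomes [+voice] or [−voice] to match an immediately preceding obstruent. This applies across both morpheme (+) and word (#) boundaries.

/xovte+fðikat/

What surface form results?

/t/ after /v/ (voiced) → [d]
/ð/ after /f/ (voiceless) → [θ]

[xovde+fθikat]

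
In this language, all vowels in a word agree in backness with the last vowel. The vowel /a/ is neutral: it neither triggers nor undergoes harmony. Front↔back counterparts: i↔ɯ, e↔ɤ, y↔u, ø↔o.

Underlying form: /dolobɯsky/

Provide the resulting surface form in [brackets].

[døløbisky]

/o/ harmonizes with /y/ ([-back]) → [ø]
/o/ harmonizes with /y/ ([-back]) → [ø]
/ɯ/ harmonizes with /y/ ([-back]) → [i]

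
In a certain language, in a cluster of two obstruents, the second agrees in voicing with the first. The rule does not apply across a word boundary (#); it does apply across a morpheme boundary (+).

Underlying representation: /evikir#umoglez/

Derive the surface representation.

no segment meets the rule's conditions; no change.

[evikir#umoglez]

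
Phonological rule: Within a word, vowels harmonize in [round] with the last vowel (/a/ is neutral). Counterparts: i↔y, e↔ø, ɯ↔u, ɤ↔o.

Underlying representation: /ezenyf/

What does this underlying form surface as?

/e/ harmonizes with /y/ ([+round]) → [ø]
/e/ harmonizes with /y/ ([+round]) → [ø]

[øzønyf]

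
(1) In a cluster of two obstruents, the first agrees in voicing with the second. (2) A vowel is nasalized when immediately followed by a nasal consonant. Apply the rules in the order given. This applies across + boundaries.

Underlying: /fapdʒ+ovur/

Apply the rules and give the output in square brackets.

Rule 1: /p/ before /dʒ/ (voiced) → [b]
After rule 1: fabdʒ+ovur
Rule 2: no segment meets the rule's conditions; no change.

[fabdʒ+ovur]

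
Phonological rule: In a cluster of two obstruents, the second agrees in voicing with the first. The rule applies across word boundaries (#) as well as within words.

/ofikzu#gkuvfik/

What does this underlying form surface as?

/z/ after /k/ (voiceless) → [s]
/k/ after /g/ (voiced) → [g]
/f/ after /v/ (voiced) → [v]

[ofiksu#gguvvik]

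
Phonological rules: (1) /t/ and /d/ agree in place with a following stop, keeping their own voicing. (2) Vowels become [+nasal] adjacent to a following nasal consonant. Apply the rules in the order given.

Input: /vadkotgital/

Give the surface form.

[vagkokgital]

Rule 1: /d/ before /k/ (velar) → [g]
Rule 1: /t/ before /g/ (velar) → [k]
After rule 1: vagkokgital
Rule 2: no segment meets the rule's conditions; no change.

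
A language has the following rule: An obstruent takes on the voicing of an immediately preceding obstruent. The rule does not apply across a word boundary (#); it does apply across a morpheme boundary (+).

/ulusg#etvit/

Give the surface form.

/g/ after /s/ (voiceless) → [k]
/v/ after /t/ (voiceless) → [f]

[ulusk#etfit]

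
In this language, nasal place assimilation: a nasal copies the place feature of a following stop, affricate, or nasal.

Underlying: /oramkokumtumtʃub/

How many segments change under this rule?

/m/ before /k/ (velar) → [ŋ]
/m/ before /t/ (alveolar) → [n]
/m/ before /tʃ/ (palatal) → [ɲ]
3 segments change.

3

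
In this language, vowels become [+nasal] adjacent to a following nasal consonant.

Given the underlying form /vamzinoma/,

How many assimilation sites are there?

/a/ before nasal /m/ → [ã]
/i/ before nasal /n/ → [ĩ]
/o/ before nasal /m/ → [õ]
3 segments change.

3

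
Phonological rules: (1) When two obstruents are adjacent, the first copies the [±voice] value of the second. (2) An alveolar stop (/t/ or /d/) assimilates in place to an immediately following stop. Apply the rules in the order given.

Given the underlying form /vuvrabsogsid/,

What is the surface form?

[vuvrapsoksid]

Rule 1: /b/ before /s/ (voiceless) → [p]
Rule 1: /g/ before /s/ (voiceless) → [k]
After rule 1: vuvrapsoksid
Rule 2: no segment meets the rule's conditions; no change.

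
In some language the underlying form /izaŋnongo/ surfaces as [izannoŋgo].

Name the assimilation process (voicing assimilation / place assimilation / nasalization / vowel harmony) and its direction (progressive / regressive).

/ŋ/→[n] /n/→[ŋ].
Each target copies a feature from the following segment, so the direction is regressive.

place assimilation, regressive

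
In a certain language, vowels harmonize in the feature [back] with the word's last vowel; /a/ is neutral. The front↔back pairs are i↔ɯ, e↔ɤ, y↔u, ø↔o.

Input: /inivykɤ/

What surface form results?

[ɯnɯvukɤ]

/i/ harmonizes with /ɤ/ ([+back]) → [ɯ]
/i/ harmonizes with /ɤ/ ([+back]) → [ɯ]
/y/ harmonizes with /ɤ/ ([+back]) → [u]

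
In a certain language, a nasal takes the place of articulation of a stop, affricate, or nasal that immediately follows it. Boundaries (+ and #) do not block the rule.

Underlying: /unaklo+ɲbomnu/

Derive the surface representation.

/ɲ/ before /b/ (labial) → [m]
/m/ before /n/ (alveolar) → [n]

[unaklo+mbonnu]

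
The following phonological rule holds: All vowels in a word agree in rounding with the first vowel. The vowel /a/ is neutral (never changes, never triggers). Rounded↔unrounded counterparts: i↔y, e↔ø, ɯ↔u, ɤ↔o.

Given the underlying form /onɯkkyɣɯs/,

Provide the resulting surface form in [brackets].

[onukkyɣus]

/ɯ/ harmonizes with /o/ ([+round]) → [u]
/ɯ/ harmonizes with /o/ ([+round]) → [u]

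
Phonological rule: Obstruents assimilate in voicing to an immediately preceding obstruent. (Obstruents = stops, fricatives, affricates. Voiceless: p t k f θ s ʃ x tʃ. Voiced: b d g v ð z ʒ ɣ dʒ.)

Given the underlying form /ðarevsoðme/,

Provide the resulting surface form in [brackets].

[ðarevzoðme]

/s/ after /v/ (voiced) → [z]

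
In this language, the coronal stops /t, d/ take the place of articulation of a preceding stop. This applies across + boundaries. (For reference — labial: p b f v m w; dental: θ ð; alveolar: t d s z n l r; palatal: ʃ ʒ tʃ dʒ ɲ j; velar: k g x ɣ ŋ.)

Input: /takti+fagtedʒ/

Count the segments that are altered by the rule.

/t/ after /k/ (velar) → [k]
/t/ after /g/ (velar) → [k]
2 segments change.

2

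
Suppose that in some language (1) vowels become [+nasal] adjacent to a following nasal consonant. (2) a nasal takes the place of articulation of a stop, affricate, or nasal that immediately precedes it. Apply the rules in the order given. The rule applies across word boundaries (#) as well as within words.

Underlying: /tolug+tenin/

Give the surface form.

Rule 1: /e/ before nasal /n/ → [ẽ]
Rule 1: /i/ before nasal /n/ → [ĩ]
After rule 1: tolug+tẽnĩn
Rule 2: no segment meets the rule's conditions; no change.

[tolug+tẽnĩn]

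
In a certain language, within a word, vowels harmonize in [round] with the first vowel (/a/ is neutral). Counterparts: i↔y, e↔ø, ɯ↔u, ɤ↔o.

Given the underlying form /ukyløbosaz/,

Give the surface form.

no segment meets the rule's conditions; no change.

[ukyløbosaz]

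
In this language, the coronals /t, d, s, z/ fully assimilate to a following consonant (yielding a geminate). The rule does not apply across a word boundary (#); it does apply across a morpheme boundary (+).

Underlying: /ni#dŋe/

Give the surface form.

[ni#ŋŋe]

/d/ before /ŋ/ → [ŋ] (total assimilation)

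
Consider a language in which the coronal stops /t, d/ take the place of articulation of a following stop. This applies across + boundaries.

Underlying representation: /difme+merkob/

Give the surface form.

[difme+merkob]

no segment meets the rule's conditions; no change.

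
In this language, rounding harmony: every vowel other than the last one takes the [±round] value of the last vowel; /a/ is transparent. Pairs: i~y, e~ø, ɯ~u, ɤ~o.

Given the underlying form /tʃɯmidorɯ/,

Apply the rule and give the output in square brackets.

[tʃɯmidɤrɯ]

/o/ harmonizes with /ɯ/ ([-round]) → [ɤ]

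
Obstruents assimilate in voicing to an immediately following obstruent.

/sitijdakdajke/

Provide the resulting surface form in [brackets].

[sitijdagdajke]

/k/ before /d/ (voiced) → [g]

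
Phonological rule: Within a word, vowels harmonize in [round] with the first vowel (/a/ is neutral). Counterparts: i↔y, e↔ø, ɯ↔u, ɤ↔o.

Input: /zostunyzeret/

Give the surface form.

/e/ harmonizes with /o/ ([+round]) → [ø]
/e/ harmonizes with /o/ ([+round]) → [ø]

[zostunyzørøt]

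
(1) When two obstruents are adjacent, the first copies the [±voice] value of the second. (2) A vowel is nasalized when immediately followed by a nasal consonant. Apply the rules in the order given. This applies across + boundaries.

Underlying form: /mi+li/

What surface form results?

Rule 1: no segment meets the rule's conditions; no change.
After rule 1: mi+li
Rule 2: no segment meets the rule's conditions; no change.

[mi+li]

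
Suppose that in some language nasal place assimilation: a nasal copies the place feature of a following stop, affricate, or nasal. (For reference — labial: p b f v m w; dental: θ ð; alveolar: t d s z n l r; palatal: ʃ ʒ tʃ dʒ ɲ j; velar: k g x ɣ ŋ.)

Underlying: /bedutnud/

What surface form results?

[bedutnud]

no segment meets the rule's conditions; no change.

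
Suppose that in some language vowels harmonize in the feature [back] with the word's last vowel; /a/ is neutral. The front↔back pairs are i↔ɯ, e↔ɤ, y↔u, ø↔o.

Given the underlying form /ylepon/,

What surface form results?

/y/ harmonizes with /o/ ([+back]) → [u]
/e/ harmonizes with /o/ ([+back]) → [ɤ]

[ulɤpon]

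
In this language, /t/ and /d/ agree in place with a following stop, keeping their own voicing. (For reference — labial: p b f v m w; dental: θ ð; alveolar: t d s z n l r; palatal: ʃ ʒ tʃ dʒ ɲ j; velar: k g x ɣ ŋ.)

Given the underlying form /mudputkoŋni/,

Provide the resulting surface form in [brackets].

/d/ before /p/ (labial) → [b]
/t/ before /k/ (velar) → [k]

[mubpukkoŋni]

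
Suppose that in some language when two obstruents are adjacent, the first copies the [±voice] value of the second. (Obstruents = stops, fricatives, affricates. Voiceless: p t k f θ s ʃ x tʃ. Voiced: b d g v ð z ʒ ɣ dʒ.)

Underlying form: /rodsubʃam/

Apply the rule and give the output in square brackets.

[rotsupʃam]

/d/ before /s/ (voiceless) → [t]
/b/ before /ʃ/ (voiceless) → [p]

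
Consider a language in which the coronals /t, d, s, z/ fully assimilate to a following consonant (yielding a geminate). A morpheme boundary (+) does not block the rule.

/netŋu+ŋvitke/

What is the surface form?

[neŋŋu+ŋvikke]

/t/ before /ŋ/ → [ŋ] (total assimilation)
/t/ before /k/ → [k] (total assimilation)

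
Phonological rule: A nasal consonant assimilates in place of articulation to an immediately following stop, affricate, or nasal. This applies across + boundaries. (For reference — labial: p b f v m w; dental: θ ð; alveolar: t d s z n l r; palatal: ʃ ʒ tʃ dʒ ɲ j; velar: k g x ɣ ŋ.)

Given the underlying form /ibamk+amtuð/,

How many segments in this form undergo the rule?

/m/ before /k/ (velar) → [ŋ]
/m/ before /t/ (alveolar) → [n]
2 segments change.

2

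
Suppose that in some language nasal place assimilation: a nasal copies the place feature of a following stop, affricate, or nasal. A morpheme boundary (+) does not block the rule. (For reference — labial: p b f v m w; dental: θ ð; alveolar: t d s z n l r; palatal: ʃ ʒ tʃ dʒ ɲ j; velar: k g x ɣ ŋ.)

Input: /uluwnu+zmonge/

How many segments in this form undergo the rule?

1

/n/ before /g/ (velar) → [ŋ]
1 segment changes.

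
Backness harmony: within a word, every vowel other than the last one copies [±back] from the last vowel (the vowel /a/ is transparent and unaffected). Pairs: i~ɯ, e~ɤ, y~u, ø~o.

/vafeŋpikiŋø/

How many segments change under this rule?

0

No segment meets the rule's conditions.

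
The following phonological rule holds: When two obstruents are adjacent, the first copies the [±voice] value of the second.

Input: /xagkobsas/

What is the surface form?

/g/ before /k/ (voiceless) → [k]
/b/ before /s/ (voiceless) → [p]

[xakkopsas]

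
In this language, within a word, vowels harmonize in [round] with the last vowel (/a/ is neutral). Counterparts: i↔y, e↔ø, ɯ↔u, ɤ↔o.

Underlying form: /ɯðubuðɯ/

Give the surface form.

/u/ harmonizes with /ɯ/ ([-round]) → [ɯ]
/u/ harmonizes with /ɯ/ ([-round]) → [ɯ]

[ɯðɯbɯðɯ]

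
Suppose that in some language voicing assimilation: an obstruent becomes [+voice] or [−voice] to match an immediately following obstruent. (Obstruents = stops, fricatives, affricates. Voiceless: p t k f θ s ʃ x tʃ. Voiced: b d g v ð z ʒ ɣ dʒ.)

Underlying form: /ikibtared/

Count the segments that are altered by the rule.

/b/ before /t/ (voiceless) → [p]
1 segment changes.

1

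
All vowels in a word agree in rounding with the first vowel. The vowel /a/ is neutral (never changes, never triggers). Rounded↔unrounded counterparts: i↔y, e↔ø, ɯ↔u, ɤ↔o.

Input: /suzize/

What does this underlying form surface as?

[suzyzø]

/i/ harmonizes with /u/ ([+round]) → [y]
/e/ harmonizes with /u/ ([+round]) → [ø]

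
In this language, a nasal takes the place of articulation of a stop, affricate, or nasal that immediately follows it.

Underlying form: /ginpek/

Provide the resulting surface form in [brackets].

[gimpek]

/n/ before /p/ (labial) → [m]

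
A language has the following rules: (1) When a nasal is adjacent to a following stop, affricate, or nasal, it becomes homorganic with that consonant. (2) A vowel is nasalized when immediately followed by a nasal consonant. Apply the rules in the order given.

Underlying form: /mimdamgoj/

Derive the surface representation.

Rule 1: /m/ before /d/ (alveolar) → [n]
Rule 1: /m/ before /g/ (velar) → [ŋ]
After rule 1: mindaŋgoj
Rule 2: /i/ before nasal /n/ → [ĩ]
Rule 2: /a/ before nasal /ŋ/ → [ã]

[mĩndãŋgoj]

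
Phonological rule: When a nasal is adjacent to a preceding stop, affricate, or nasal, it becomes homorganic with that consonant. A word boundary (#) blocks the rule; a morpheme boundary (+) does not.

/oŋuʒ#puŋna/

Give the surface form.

[oŋuʒ#puŋŋa]

/n/ after /ŋ/ (velar) → [ŋ]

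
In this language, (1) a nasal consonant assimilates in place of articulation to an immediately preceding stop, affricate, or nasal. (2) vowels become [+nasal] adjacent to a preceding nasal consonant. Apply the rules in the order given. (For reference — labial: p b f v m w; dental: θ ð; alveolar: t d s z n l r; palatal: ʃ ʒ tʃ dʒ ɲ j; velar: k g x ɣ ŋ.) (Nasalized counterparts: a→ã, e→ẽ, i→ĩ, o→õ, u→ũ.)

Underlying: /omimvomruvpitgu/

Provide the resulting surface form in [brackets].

[omĩmvomruvpitgu]

Rule 1: no segment meets the rule's conditions; no change.
After rule 1: omimvomruvpitgu
Rule 2: /i/ after nasal /m/ → [ĩ]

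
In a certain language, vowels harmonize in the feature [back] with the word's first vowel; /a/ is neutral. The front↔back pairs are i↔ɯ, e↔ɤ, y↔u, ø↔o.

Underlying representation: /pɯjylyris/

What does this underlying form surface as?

[pɯjulurɯs]

/y/ harmonizes with /ɯ/ ([+back]) → [u]
/y/ harmonizes with /ɯ/ ([+back]) → [u]
/i/ harmonizes with /ɯ/ ([+back]) → [ɯ]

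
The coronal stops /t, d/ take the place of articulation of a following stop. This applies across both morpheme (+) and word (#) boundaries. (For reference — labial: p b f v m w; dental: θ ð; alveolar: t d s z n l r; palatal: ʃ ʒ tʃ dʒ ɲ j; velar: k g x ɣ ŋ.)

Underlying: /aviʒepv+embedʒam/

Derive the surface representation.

[aviʒepv+embedʒam]

no segment meets the rule's conditions; no change.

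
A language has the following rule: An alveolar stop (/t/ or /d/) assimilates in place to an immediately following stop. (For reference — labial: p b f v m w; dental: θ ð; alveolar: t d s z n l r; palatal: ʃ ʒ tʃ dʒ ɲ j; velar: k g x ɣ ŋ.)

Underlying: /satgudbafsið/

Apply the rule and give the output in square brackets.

[sakgubbafsið]

/t/ before /g/ (velar) → [k]
/d/ before /b/ (labial) → [b]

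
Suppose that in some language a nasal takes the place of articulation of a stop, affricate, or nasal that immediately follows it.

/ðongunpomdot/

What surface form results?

[ðoŋgumpondot]

/n/ before /g/ (velar) → [ŋ]
/n/ before /p/ (labial) → [m]
/m/ before /d/ (alveolar) → [n]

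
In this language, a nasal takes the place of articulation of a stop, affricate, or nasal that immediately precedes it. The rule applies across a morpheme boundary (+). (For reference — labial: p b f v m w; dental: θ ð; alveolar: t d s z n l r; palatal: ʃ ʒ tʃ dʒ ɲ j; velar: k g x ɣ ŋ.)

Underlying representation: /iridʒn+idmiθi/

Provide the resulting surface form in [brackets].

[iridʒɲ+idniθi]

/n/ after /dʒ/ (palatal) → [ɲ]
/m/ after /d/ (alveolar) → [n]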